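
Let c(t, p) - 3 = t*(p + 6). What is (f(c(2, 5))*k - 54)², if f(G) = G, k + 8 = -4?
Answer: 125316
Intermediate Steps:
k = -12 (k = -8 - 4 = -12)
c(t, p) = 3 + t*(6 + p) (c(t, p) = 3 + t*(p + 6) = 3 + t*(6 + p))
(f(c(2, 5))*k - 54)² = ((3 + 6*2 + 5*2)*(-12) - 54)² = ((3 + 12 + 10)*(-12) - 54)² = (25*(-12) - 54)² = (-300 - 54)² = (-354)² = 125316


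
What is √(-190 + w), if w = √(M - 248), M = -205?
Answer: √(-190 + I*√453) ≈ 0.77084 + 13.806*I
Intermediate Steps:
w = I*√453 (w = √(-205 - 248) = √(-453) = I*√453 ≈ 21.284*I)
√(-190 + w) = √(-190 + I*√453)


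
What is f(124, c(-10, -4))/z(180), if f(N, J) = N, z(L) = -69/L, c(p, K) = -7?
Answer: -7440/23 ≈ -323.48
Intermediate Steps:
f(124, c(-10, -4))/z(180) = 124/((-69/180)) = 124/((-69*1/180)) = 124/(-23/60) = 124*(-60/23) = -7440/23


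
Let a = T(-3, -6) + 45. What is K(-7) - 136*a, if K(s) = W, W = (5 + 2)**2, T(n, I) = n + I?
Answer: -4847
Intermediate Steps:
T(n, I) = I + n
W = 49 (W = 7**2 = 49)
a = 36 (a = (-6 - 3) + 45 = -9 + 45 = 36)
K(s) = 49
K(-7) - 136*a = 49 - 136*36 = 49 - 4896 = -4847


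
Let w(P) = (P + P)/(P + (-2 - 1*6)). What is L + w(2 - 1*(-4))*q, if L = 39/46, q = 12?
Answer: -3273/46 ≈ -71.152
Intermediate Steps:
w(P) = 2*P/(-8 + P) (w(P) = (2*P)/(P + (-2 - 6)) = (2*P)/(P - 8) = (2*P)/(-8 + P) = 2*P/(-8 + P))
L = 39/46 (L = 39*(1/46) = 39/46 ≈ 0.84783)
L + w(2 - 1*(-4))*q = 39/46 + (2*(2 - 1*(-4))/(-8 + (2 - 1*(-4))))*12 = 39/46 + (2*(2 + 4)/(-8 + (2 + 4)))*12 = 39/46 + (2*6/(-8 + 6))*12 = 39/46 + (2*6/(-2))*12 = 39/46 + (2*6*(-½))*12 = 39/46 - 6*12 = 39/46 - 72 = -3273/46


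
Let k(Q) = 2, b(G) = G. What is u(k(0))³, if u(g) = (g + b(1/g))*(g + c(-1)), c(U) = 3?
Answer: 15625/8 ≈ 1953.1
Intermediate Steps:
u(g) = (3 + g)*(g + 1/g) (u(g) = (g + 1/g)*(g + 3) = (g + 1/g)*(3 + g) = (3 + g)*(g + 1/g))
u(k(0))³ = (1 + 2² + 3*2 + 3/2)³ = (1 + 4 + 6 + 3*(½))³ = (1 + 4 + 6 + 3/2)³ = (25/2)³ = 15625/8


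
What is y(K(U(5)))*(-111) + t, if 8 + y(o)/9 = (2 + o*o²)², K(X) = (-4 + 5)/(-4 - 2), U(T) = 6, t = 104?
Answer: 7116731/1728 ≈ 4118.5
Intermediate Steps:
K(X) = -⅙ (K(X) = 1/(-6) = 1*(-⅙) = -⅙)
y(o) = -72 + 9*(2 + o³)² (y(o) = -72 + 9*(2 + o*o²)² = -72 + 9*(2 + o³)²)
y(K(U(5)))*(-111) + t = (-72 + 9*(2 + (-⅙)³)²)*(-111) + 104 = (-72 + 9*(2 - 1/216)²)*(-111) + 104 = (-72 + 9*(431/216)²)*(-111) + 104 = (-72 + 9*(185761/46656))*(-111) + 104 = (-72 + 185761/5184)*(-111) + 104 = -187487/5184*(-111) + 104 = 6937019/1728 + 104 = 7116731/1728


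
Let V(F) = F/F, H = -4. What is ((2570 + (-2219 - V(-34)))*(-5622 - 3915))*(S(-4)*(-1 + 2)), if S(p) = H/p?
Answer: -3337950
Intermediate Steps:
S(p) = -4/p
V(F) = 1
((2570 + (-2219 - V(-34)))*(-5622 - 3915))*(S(-4)*(-1 + 2)) = ((2570 + (-2219 - 1*1))*(-5622 - 3915))*((-4/(-4))*(-1 + 2)) = ((2570 + (-2219 - 1))*(-9537))*(-4*(-¼)*1) = ((2570 - 2220)*(-9537))*(1*1) = (350*(-9537))*1 = -3337950*1 = -3337950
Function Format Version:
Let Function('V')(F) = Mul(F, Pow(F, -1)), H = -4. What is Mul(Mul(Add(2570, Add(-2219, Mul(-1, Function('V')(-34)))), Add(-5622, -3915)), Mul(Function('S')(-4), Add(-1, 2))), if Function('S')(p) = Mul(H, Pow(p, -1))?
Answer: -3337950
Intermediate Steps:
Function('S')(p) = Mul(-4, Pow(p, -1))
Function('V')(F) = 1
Mul(Mul(Add(2570, Add(-2219, Mul(-1, Function('V')(-34)))), Add(-5622, -3915)), Mul(Function('S')(-4), Add(-1, 2))) = Mul(Mul(Add(2570, Add(-2219, Mul(-1, 1))), Add(-5622, -3915)), Mul(Mul(-4, Pow(-4, -1)), Add(-1, 2))) = Mul(Mul(Add(2570, Add(-2219, -1)), -9537), Mul(Mul(-4, Rational(-1, 4)), 1)) = Mul(Mul(Add(2570, -2220), -9537), Mul(1, 1)) = Mul(Mul(350, -9537), 1) = Mul(-3337950, 1) = -3337950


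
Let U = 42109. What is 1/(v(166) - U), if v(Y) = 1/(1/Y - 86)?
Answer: -14275/601106141 ≈ -2.3748e-5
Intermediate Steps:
v(Y) = 1/(-86 + 1/Y)
1/(v(166) - U) = 1/(-1*166/(-1 + 86*166) - 1*42109) = 1/(-1*166/(-1 + 14276) - 42109) = 1/(-1*166/14275 - 42109) = 1/(-1*166*1/14275 - 42109) = 1/(-166/14275 - 42109) = 1/(-601106141/14275) = -14275/601106141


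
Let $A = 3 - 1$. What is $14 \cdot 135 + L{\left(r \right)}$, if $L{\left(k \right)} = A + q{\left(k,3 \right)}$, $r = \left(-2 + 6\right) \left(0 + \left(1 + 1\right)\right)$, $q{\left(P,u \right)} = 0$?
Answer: $1892$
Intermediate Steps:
$r = 8$ ($r = 4 \left(0 + 2\right) = 4 \cdot 2 = 8$)
$A = 2$ ($A = 3 - 1 = 2$)
$L{\left(k \right)} = 2$ ($L{\left(k \right)} = 2 + 0 = 2$)
$14 \cdot 135 + L{\left(r \right)} = 14 \cdot 135 + 2 = 1890 + 2 = 1892$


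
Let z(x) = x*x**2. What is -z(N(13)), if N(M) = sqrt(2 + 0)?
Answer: -2*sqrt(2) ≈ -2.8284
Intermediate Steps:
N(M) = sqrt(2)
z(x) = x**3
-z(N(13)) = -(sqrt(2))**3 = -2*sqrt(2)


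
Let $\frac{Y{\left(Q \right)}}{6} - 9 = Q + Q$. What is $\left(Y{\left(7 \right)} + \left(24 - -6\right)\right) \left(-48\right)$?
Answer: $-8064$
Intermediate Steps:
$Y{\left(Q \right)} = 54 + 12 Q$ ($Y{\left(Q \right)} = 54 + 6 \left(Q + Q\right) = 54 + 6 \cdot 2 Q = 54 + 12 Q$)
$\left(Y{\left(7 \right)} + \left(24 - -6\right)\right) \left(-48\right) = \left(\left(54 + 12 \cdot 7\right) + \left(24 - -6\right)\right) \left(-48\right) = \left(\left(54 + 84\right) + \left(24 + 6\right)\right) \left(-48\right) = \left(138 + 30\right) \left(-48\right) = 168 \left(-48\right) = -8064$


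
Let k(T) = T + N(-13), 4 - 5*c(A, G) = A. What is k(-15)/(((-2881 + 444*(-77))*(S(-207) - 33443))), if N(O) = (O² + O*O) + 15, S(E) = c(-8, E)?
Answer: 1690/6198048007 ≈ 2.7267e-7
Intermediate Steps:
c(A, G) = ⅘ - A/5
S(E) = 12/5 (S(E) = ⅘ - ⅕*(-8) = ⅘ + 8/5 = 12/5)
N(O) = 15 + 2*O² (N(O) = (O² + O²) + 15 = 2*O² + 15 = 15 + 2*O²)
k(T) = 353 + T (k(T) = T + (15 + 2*(-13)²) = T + (15 + 2*169) = T + (15 + 338) = T + 353 = 353 + T)
k(-15)/(((-2881 + 444*(-77))*(S(-207) - 33443))) = (353 - 15)/(((-2881 + 444*(-77))*(12/5 - 33443))) = 338/(((-2881 - 34188)*(-167203/5))) = 338/((-37069*(-167203/5))) = 338/(6198048007/5) = 338*(5/6198048007) = 1690/6198048007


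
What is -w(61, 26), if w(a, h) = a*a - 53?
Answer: -3668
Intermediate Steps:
w(a, h) = -53 + a² (w(a, h) = a² - 53 = -53 + a²)
-w(61, 26) = -(-53 + 61²) = -(-53 + 3721) = -1*3668 = -3668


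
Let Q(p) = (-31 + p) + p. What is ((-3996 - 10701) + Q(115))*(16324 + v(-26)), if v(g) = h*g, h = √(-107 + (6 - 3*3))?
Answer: -236665352 + 376948*I*√110 ≈ -2.3667e+8 + 3.9535e+6*I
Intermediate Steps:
h = I*√110 (h = √(-107 + (6 - 9)) = √(-107 - 3) = √(-110) = I*√110 ≈ 10.488*I)
v(g) = I*g*√110 (v(g) = (I*√110)*g = I*g*√110)
Q(p) = -31 + 2*p
((-3996 - 10701) + Q(115))*(16324 + v(-26)) = ((-3996 - 10701) + (-31 + 2*115))*(16324 + I*(-26)*√110) = (-14697 + (-31 + 230))*(16324 - 26*I*√110) = (-14697 + 199)*(16324 - 26*I*√110) = -14498*(16324 - 26*I*√110) = -236665352 + 376948*I*√110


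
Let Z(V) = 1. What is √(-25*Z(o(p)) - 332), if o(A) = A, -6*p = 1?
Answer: I*√357 ≈ 18.894*I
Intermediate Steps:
p = -⅙ (p = -⅙*1 = -⅙ ≈ -0.16667)
√(-25*Z(o(p)) - 332) = √(-25*1 - 332) = √(-25 - 332) = √(-357) = I*√357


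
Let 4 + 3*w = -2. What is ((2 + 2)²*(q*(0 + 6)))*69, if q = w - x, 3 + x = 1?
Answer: 0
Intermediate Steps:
w = -2 (w = -4/3 + (⅓)*(-2) = -4/3 - ⅔ = -2)
x = -2 (x = -3 + 1 = -2)
q = 0 (q = -2 - 1*(-2) = -2 + 2 = 0)
((2 + 2)²*(q*(0 + 6)))*69 = ((2 + 2)²*(0*(0 + 6)))*69 = (4²*(0*6))*69 = (16*0)*69 = 0*69 = 0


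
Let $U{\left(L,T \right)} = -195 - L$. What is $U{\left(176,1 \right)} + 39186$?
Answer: $38815$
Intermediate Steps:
$U{\left(176,1 \right)} + 39186 = \left(-195 - 176\right) + 39186 = -371 + 39186 = 38815$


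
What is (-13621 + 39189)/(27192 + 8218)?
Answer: 12784/17705 ≈ 0.72206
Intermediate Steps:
(-13621 + 39189)/(27192 + 8218) = 25568/35410 = 25568*(1/35410) = 12784/17705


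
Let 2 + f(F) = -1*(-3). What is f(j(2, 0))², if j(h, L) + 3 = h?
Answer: 1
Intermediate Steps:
j(h, L) = -3 + h
f(F) = 1 (f(F) = -2 - 1*(-3) = -2 + 3 = 1)
f(j(2, 0))² = 1² = 1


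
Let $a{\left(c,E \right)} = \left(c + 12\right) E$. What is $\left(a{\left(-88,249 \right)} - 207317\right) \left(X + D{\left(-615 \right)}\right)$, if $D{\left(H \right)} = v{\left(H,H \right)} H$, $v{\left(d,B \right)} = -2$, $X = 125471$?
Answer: $-28664960941$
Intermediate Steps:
$a{\left(c,E \right)} = E \left(12 + c\right)$ ($a{\left(c,E \right)} = \left(12 + c\right) E = E \left(12 + c\right)$)
$D{\left(H \right)} = - 2 H$
$\left(a{\left(-88,249 \right)} - 207317\right) \left(X + D{\left(-615 \right)}\right) = \left(249 \left(12 - 88\right) - 207317\right) \left(125471 - -1230\right) = \left(249 \left(-76\right) - 207317\right) \left(125471 + 1230\right) = \left(-18924 - 207317\right) 126701 = \left(-226241\right) 126701 = -28664960941$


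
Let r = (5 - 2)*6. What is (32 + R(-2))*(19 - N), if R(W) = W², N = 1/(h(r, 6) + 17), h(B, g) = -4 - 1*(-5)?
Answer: 682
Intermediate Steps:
r = 18 (r = 3*6 = 18)
h(B, g) = 1 (h(B, g) = -4 + 5 = 1)
N = 1/18 (N = 1/(1 + 17) = 1/18 ≈ 0.055556)
(32 + R(-2))*(19 - N) = (32 + (-2)²)*(19 - 1*1/18) = (32 + 4)*(19 - 1/18) = 36*(341/18) = 682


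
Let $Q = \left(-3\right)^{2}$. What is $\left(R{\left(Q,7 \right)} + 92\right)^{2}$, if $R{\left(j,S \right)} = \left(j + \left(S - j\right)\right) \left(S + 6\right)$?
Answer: $33489$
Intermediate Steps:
$Q = 9$
$R{\left(j,S \right)} = S \left(6 + S\right)$
$\left(R{\left(Q,7 \right)} + 92\right)^{2} = \left(7 \left(6 + 7\right) + 92\right)^{2} = \left(7 \cdot 13 + 92\right)^{2} = \left(91 + 92\right)^{2} = 183^{2} = 33489$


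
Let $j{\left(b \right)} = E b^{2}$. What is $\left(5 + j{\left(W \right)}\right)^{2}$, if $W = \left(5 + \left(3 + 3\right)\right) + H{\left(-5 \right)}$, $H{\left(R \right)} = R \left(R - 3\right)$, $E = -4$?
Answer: $108139201$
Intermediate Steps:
$H{\left(R \right)} = R \left(-3 + R\right)$
$W = 51$ ($W = \left(5 + \left(3 + 3\right)\right) - 5 \left(-3 - 5\right) = \left(5 + 6\right) - -40 = 11 + 40 = 51$)
$j{\left(b \right)} = - 4 b^{2}$
$\left(5 + j{\left(W \right)}\right)^{2} = \left(5 - 4 \cdot 51^{2}\right)^{2} = \left(5 - 10404\right)^{2} = \left(-10399\right)^{2} = 108139201$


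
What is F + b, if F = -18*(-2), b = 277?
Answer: 313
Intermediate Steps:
F = 36
F + b = 36 + 277 = 313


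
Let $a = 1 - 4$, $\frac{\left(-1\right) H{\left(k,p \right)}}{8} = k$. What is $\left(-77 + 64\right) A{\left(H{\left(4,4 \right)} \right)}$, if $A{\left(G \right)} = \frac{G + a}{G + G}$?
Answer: $- \frac{455}{64} \approx -7.1094$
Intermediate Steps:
$H{\left(k,p \right)} = - 8 k$
$a = -3$ ($a = 1 - 4 = -3$)
$A{\left(G \right)} = \frac{-3 + G}{2 G}$ ($A{\left(G \right)} = \frac{G - 3}{G + G} = \frac{-3 + G}{2 G}$)
$\left(-77 + 64\right) A{\left(H{\left(4,4 \right)} \right)} = \left(-77 + 64\right) \frac{-3 - 32}{2 \left(\left(-8\right) 4\right)} = - 13 \frac{-3 - 32}{2 \left(-32\right)} = - 13 \cdot \frac{1}{2} \left(- \frac{1}{32}\right) \left(-35\right) = \left(-13\right) \frac{35}{64} = - \frac{455}{64}$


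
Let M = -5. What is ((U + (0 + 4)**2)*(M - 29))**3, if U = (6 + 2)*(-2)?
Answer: 0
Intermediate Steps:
U = -16 (U = 8*(-2) = -16)
((U + (0 + 4)**2)*(M - 29))**3 = ((-16 + (0 + 4)**2)*(-5 - 29))**3 = ((-16 + 4**2)*(-34))**3 = ((-16 + 16)*(-34))**3 = (0*(-34))**3 = 0**3 = 0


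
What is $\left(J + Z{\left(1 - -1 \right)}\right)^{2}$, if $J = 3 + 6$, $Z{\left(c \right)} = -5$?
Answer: $16$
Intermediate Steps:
$J = 9$
$\left(J + Z{\left(1 - -1 \right)}\right)^{2} = \left(9 - 5\right)^{2} = 4^{2} = 16$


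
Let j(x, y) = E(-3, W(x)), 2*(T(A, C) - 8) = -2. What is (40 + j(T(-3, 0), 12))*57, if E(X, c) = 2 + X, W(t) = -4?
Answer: 2223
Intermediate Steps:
T(A, C) = 7 (T(A, C) = 8 + (½)*(-2) = 8 - 1 = 7)
j(x, y) = -1 (j(x, y) = 2 - 3 = -1)
(40 + j(T(-3, 0), 12))*57 = (40 - 1)*57 = 39*57 = 2223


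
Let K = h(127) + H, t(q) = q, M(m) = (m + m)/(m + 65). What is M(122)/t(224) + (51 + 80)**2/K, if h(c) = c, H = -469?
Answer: -89844565/1790712 ≈ -50.173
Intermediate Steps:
M(m) = 2*m/(65 + m) (M(m) = (2*m)/(65 + m) = 2*m/(65 + m))
K = -342 (K = 127 - 469 = -342)
M(122)/t(224) + (51 + 80)**2/K = (2*122/(65 + 122))/224 + (51 + 80)**2/(-342) = (2*122/187)*(1/224) + 131**2*(-1/342) = (2*122*(1/187))*(1/224) + 17161*(-1/342) = (244/187)*(1/224) - 17161/342 = 61/10472 - 17161/342 = -89844565/1790712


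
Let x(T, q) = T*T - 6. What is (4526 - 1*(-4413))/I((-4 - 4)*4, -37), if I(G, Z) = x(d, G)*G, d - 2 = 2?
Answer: -8939/320 ≈ -27.934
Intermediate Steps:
d = 4 (d = 2 + 2 = 4)
x(T, q) = -6 + T² (x(T, q) = T² - 6 = -6 + T²)
I(G, Z) = 10*G (I(G, Z) = (-6 + 4²)*G = (-6 + 16)*G = 10*G)
(4526 - 1*(-4413))/I((-4 - 4)*4, -37) = (4526 - 1*(-4413))/((10*((-4 - 4)*4))) = (4526 + 4413)/((10*(-8*4))) = 8939/((10*(-32))) = 8939/(-320) = 8939*(-1/320) = -8939/320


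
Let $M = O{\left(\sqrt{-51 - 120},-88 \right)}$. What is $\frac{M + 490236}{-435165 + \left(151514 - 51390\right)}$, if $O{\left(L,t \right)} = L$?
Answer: $- \frac{490236}{335041} - \frac{3 i \sqrt{19}}{335041} \approx -1.4632 - 3.903 \cdot 10^{-5} i$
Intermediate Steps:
$M = 3 i \sqrt{19}$ ($M = \sqrt{-51 - 120} = \sqrt{-171} = 3 i \sqrt{19} \approx 13.077 i$)
$\frac{M + 490236}{-435165 + \left(151514 - 51390\right)} = \frac{3 i \sqrt{19} + 490236}{-435165 + \left(151514 - 51390\right)} = \frac{490236 + 3 i \sqrt{19}}{-435165 + \left(151514 - 51390\right)} = \frac{490236 + 3 i \sqrt{19}}{-435165 + 100124} = \frac{490236 + 3 i \sqrt{19}}{-335041} = \left(490236 + 3 i \sqrt{19}\right) \left(- \frac{1}{335041}\right) = - \frac{490236}{335041} - \frac{3 i \sqrt{19}}{335041}$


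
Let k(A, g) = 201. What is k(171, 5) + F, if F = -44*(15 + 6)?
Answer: -723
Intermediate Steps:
F = -924 (F = -44*21 = -924)
k(171, 5) + F = 201 - 924 = -723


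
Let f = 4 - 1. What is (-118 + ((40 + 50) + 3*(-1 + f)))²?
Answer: 484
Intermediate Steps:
f = 3
(-118 + ((40 + 50) + 3*(-1 + f)))² = (-118 + ((40 + 50) + 3*(-1 + 3)))² = (-118 + (90 + 3*2))² = (-118 + (90 + 6))² = (-118 + 96)² = (-22)² = 484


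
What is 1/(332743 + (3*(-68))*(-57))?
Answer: 1/344371 ≈ 2.9038e-6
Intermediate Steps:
1/(332743 + (3*(-68))*(-57)) = 1/(332743 - 204*(-57)) = 1/(332743 + 11628) = 1/344371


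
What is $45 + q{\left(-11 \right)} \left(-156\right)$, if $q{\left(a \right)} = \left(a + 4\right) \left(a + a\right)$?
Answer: $-23979$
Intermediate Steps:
$q{\left(a \right)} = 2 a \left(4 + a\right)$ ($q{\left(a \right)} = \left(4 + a\right) 2 a = 2 a \left(4 + a\right)$)
$45 + q{\left(-11 \right)} \left(-156\right) = 45 + 2 \left(-11\right) \left(4 - 11\right) \left(-156\right) = 45 + 2 \left(-11\right) \left(-7\right) \left(-156\right) = 45 + 154 \left(-156\right) = 45 - 24024 = -23979$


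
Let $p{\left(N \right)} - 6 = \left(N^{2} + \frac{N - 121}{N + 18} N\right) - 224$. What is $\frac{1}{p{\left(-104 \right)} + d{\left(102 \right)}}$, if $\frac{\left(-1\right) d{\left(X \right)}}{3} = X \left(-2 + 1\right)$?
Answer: $\frac{43}{457172} \approx 9.4056 \cdot 10^{-5}$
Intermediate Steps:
$d{\left(X \right)} = 3 X$ ($d{\left(X \right)} = - 3 X \left(-2 + 1\right) = - 3 X \left(-1\right) = - 3 \left(- X\right) = 3 X$)
$p{\left(N \right)} = -218 + N^{2} + \frac{N \left(-121 + N\right)}{18 + N}$ ($p{\left(N \right)} = 6 - \left(224 - N^{2} - \frac{N - 121}{N + 18} N\right) = 6 - \left(224 - N^{2} - \frac{-121 + N}{18 + N} N\right) = 6 - \left(224 - N^{2} - \frac{N \left(-121 + N\right)}{18 + N}\right) = 6 + \left(-224 + N^{2} + \frac{N \left(-121 + N\right)}{18 + N}\right) = -218 + N^{2} + \frac{N \left(-121 + N\right)}{18 + N}$)
$\frac{1}{p{\left(-104 \right)} + d{\left(102 \right)}} = \frac{1}{\frac{-3924 + \left(-104\right)^{3} - -35256 + 19 \left(-104\right)^{2}}{18 - 104} + 3 \cdot 102} = \frac{1}{\frac{-3924 - 1124864 + 35256 + 19 \cdot 10816}{-86} + 306} = \frac{1}{- \frac{-3924 - 1124864 + 35256 + 205504}{86} + 306} = \frac{1}{\left(- \frac{1}{86}\right) \left(-888028\right) + 306} = \frac{1}{\frac{444014}{43} + 306} = \frac{1}{\frac{457172}{43}} = \frac{43}{457172}$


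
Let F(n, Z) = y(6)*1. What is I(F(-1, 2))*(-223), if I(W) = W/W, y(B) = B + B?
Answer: -223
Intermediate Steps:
y(B) = 2*B
F(n, Z) = 12 (F(n, Z) = (2*6)*1 = 12*1 = 12)
I(W) = 1
I(F(-1, 2))*(-223) = 1*(-223) = -223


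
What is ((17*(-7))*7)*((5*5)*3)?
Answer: -62475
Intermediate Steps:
((17*(-7))*7)*((5*5)*3) = (-119*7)*(25*3) = -833*75 = -62475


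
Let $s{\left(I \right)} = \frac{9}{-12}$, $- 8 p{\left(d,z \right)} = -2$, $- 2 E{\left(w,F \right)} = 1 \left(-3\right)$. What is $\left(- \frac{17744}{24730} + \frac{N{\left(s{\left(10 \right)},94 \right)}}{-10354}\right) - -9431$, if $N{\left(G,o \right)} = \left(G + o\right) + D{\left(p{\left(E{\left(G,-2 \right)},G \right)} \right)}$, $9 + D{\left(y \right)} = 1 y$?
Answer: $\frac{2414663423959}{256054420} \approx 9430.3$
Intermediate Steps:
$E{\left(w,F \right)} = \frac{3}{2}$ ($E{\left(w,F \right)} = - \frac{1 \left(-3\right)}{2} = \left(- \frac{1}{2}\right) \left(-3\right) = \frac{3}{2}$)
$p{\left(d,z \right)} = \frac{1}{4}$ ($p{\left(d,z \right)} = \left(- \frac{1}{8}\right) \left(-2\right) = \frac{1}{4}$)
$D{\left(y \right)} = -9 + y$ ($D{\left(y \right)} = -9 + 1 y = -9 + y$)
$s{\left(I \right)} = - \frac{3}{4}$ ($s{\left(I \right)} = 9 \left(- \frac{1}{12}\right) = - \frac{3}{4}$)
$N{\left(G,o \right)} = - \frac{35}{4} + G + o$ ($N{\left(G,o \right)} = \left(G + o\right) + \left(-9 + \frac{1}{4}\right) = \left(G + o\right) - \frac{35}{4} = - \frac{35}{4} + G + o$)
$\left(- \frac{17744}{24730} + \frac{N{\left(s{\left(10 \right)},94 \right)}}{-10354}\right) - -9431 = \left(- \frac{17744}{24730} + \frac{- \frac{35}{4} - \frac{3}{4} + 94}{-10354}\right) - -9431 = \left(\left(-17744\right) \frac{1}{24730} + \frac{169}{2} \left(- \frac{1}{10354}\right)\right) + 9431 = \left(- \frac{8872}{12365} - \frac{169}{20708}\right) + 9431 = - \frac{185811061}{256054420} + 9431 = \frac{2414663423959}{256054420}$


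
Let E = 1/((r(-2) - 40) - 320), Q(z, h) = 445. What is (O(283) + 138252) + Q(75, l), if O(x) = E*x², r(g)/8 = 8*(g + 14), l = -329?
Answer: 56668465/408 ≈ 1.3889e+5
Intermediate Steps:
r(g) = 896 + 64*g (r(g) = 8*(8*(g + 14)) = 8*(8*(14 + g)) = 8*(112 + 8*g) = 896 + 64*g)
E = 1/408 (E = 1/(((896 + 64*(-2)) - 40) - 320) = 1/(((896 - 128) - 40) - 320) = 1/((768 - 40) - 320) = 1/(728 - 320) = 1/408 ≈ 0.0024510)
O(x) = x²/408
(O(283) + 138252) + Q(75, l) = ((1/408)*283² + 138252) + 445 = ((1/408)*80089 + 138252) + 445 = (80089/408 + 138252) + 445 = 56486905/408 + 445 = 56668465/408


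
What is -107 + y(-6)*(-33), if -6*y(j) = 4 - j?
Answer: -52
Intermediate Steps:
y(j) = -2/3 + j/6 (y(j) = -(4 - j)/6 = -2/3 + j/6)
-107 + y(-6)*(-33) = -107 + (-2/3 + (1/6)*(-6))*(-33) = -107 + (-2/3 - 1)*(-33) = -107 - 5/3*(-33) = -107 + 55 = -52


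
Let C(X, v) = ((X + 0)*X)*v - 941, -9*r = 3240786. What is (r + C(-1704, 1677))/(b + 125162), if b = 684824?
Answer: 14607009011/2429958 ≈ 6011.2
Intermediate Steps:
r = -1080262/3 (r = -1/9*3240786 = -1080262/3 ≈ -3.6009e+5)
C(X, v) = -941 + v*X**2 (C(X, v) = (X*X)*v - 941 = X**2*v - 941 = v*X**2 - 941 = -941 + v*X**2)
(r + C(-1704, 1677))/(b + 125162) = (-1080262/3 + (-941 + 1677*(-1704)**2))/(684824 + 125162) = (-1080262/3 + (-941 + 1677*2903616))/809986 = (-1080262/3 + (-941 + 4869364032))*(1/809986) = (-1080262/3 + 4869363091)*(1/809986) = (14607009011/3)*(1/809986) = 14607009011/2429958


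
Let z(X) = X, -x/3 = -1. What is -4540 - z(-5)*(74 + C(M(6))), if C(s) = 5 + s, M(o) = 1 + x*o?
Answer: -4050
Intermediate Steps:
x = 3 (x = -3*(-1) = 3)
M(o) = 1 + 3*o
-4540 - z(-5)*(74 + C(M(6))) = -4540 - (-5)*(74 + (5 + (1 + 3*6))) = -4540 - (-5)*(74 + (5 + (1 + 18))) = -4540 - (-5)*(74 + (5 + 19)) = -4540 - (-5)*(74 + 24) = -4540 - (-5)*98 = -4540 - 1*(-490) = -4540 + 490 = -4050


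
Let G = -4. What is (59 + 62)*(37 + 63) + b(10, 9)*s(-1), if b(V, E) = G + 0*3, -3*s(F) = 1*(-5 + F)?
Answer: 12092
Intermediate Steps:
s(F) = 5/3 - F/3 (s(F) = -(-5 + F)/3 = 5/3 - F/3)
b(V, E) = -4 (b(V, E) = -4 + 0*3 = -4 + 0 = -4)
(59 + 62)*(37 + 63) + b(10, 9)*s(-1) = (59 + 62)*(37 + 63) - 4*(5/3 - 1/3*(-1)) = 121*100 - 4*(5/3 + 1/3) = 12100 - 4*2 = 12100 - 8 = 12092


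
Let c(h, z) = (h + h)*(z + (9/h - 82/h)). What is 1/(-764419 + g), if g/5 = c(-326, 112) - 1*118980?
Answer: -1/1725169 ≈ -5.7965e-7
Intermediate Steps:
c(h, z) = 2*h*(z - 73/h) (c(h, z) = (2*h)*(z - 73/h) = 2*h*(z - 73/h))
g = -960750 (g = 5*((-146 + 2*(-326)*112) - 1*118980) = 5*((-146 - 73024) - 118980) = 5*(-73170 - 118980) = 5*(-192150) = -960750)
1/(-764419 + g) = 1/(-764419 - 960750) = 1/(-1725169) = -1/1725169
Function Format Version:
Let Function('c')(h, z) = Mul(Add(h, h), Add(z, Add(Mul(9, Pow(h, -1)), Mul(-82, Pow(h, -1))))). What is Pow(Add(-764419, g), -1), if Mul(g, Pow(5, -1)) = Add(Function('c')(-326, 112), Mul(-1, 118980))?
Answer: Rational(-1, 1725169) ≈ -5.7965e-7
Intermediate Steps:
Function('c')(h, z) = Mul(2, h, Add(z, Mul(-73, Pow(h, -1)))) (Function('c')(h, z) = Mul(Mul(2, h), Add(z, Mul(-73, Pow(h, -1)))) = Mul(2, h, Add(z, Mul(-73, Pow(h, -1)))))
g = -960750 (g = Mul(5, Add(Add(-146, Mul(2, -326, 112)), Mul(-1, 118980))) = Mul(5, Add(Add(-146, -73024), -118980)) = Mul(5, Add(-73170, -118980)) = Mul(5, -192150) = -960750)
Pow(Add(-764419, g), -1) = Pow(Add(-764419, -960750), -1) = Pow(-1725169, -1) = Rational(-1, 1725169)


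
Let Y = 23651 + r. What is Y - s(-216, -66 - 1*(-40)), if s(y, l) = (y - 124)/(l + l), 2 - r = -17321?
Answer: 532577/13 ≈ 40967.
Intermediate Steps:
r = 17323 (r = 2 - 1*(-17321) = 2 + 17321 = 17323)
s(y, l) = (-124 + y)/(2*l) (s(y, l) = (-124 + y)/((2*l)) = (-124 + y)*(1/(2*l)) = (-124 + y)/(2*l))
Y = 40974 (Y = 23651 + 17323 = 40974)
Y - s(-216, -66 - 1*(-40)) = 40974 - (-124 - 216)/(2*(-66 - 1*(-40))) = 40974 - (-340)/(2*(-66 + 40)) = 40974 - (-340)/(2*(-26)) = 40974 - (-1)*(-340)/(2*26) = 40974 - 1*85/13 = 40974 - 85/13 = 532577/13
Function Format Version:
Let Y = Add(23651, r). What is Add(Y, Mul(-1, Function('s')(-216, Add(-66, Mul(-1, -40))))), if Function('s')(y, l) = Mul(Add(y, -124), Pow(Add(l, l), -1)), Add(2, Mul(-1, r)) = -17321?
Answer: Rational(532577, 13) ≈ 40967.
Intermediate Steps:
r = 17323 (r = Add(2, Mul(-1, -17321)) = Add(2, 17321) = 17323)
Function('s')(y, l) = Mul(Rational(1, 2), Pow(l, -1), Add(-124, y)) (Function('s')(y, l) = Mul(Add(-124, y), Pow(Mul(2, l), -1)) = Mul(Add(-124, y), Mul(Rational(1, 2), Pow(l, -1))) = Mul(Rational(1, 2), Pow(l, -1), Add(-124, y)))
Y = 40974 (Y = Add(23651, 17323) = 40974)
Add(Y, Mul(-1, Function('s')(-216, Add(-66, Mul(-1, -40))))) = Add(40974, Mul(-1, Mul(Rational(1, 2), Pow(Add(-66, Mul(-1, -40)), -1), Add(-124, -216)))) = Add(40974, Mul(-1, Mul(Rational(1, 2), Pow(Add(-66, 40), -1), -340))) = Add(40974, Mul(-1, Mul(Rational(1, 2), Pow(-26, -1), -340))) = Add(40974, Mul(-1, Mul(Rational(1, 2), Rational(-1, 26), -340))) = Add(40974, Mul(-1, Rational(85, 13))) = Add(40974, Rational(-85, 13)) = Rational(532577, 13)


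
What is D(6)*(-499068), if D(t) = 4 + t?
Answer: -4990680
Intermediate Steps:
D(6)*(-499068) = (4 + 6)*(-499068) = 10*(-499068) = -4990680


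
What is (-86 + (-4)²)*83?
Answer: -5810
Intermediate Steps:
(-86 + (-4)²)*83 = (-86 + 16)*83 = -70*83 = -5810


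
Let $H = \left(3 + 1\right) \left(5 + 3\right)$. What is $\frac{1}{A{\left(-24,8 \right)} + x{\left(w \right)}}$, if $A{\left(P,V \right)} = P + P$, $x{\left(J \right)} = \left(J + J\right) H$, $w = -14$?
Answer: $- \frac{1}{944} \approx -0.0010593$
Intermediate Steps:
$H = 32$ ($H = 4 \cdot 8 = 32$)
$x{\left(J \right)} = 64 J$ ($x{\left(J \right)} = \left(J + J\right) 32 = 2 J 32 = 64 J$)
$A{\left(P,V \right)} = 2 P$
$\frac{1}{A{\left(-24,8 \right)} + x{\left(w \right)}} = \frac{1}{2 \left(-24\right) + 64 \left(-14\right)} = \frac{1}{-48 - 896} = \frac{1}{-944} = - \frac{1}{944}$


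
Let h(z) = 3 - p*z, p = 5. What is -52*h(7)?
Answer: 1664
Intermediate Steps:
h(z) = 3 - 5*z
-52*h(7) = -52*(3 - 5*7) = -52*(3 - 35) = -52*(-32) = 1664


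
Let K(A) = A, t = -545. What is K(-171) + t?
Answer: -716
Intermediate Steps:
K(-171) + t = -171 - 545 = -716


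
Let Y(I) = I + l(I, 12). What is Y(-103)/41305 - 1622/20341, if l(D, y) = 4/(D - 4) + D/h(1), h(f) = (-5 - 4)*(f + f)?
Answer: -12077105159/147108756330 ≈ -0.082096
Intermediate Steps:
h(f) = -18*f
l(D, y) = 4/(-4 + D) - D/18 (l(D, y) = 4/(D - 4) + D/((-18*1)) = 4/(-4 + D) + D/(-18) = 4/(-4 + D) + D*(-1/18) = 4/(-4 + D) - D/18)
Y(I) = I + (72 - I² + 4*I)/(18*(-4 + I))
Y(-103)/41305 - 1622/20341 = ((72 - 68*(-103) + 17*(-103)²)/(18*(-4 - 103)))/41305 - 1622/20341 = ((1/18)*(72 + 7004 + 17*10609)/(-107))*(1/41305) - 1622*1/20341 = ((1/18)*(-1/107)*(72 + 7004 + 180353))*(1/41305) - 1622/20341 = ((1/18)*(-1/107)*187429)*(1/41305) - 1622/20341 = -187429/1926*1/41305 - 1622/20341 = -17039/7232130 - 1622/20341 = -12077105159/147108756330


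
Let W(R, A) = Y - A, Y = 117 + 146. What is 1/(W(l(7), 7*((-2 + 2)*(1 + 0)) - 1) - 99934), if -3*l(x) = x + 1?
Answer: -1/99670 ≈ -1.0033e-5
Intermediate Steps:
l(x) = -1/3 - x/3 (l(x) = -(x + 1)/3 = -(1 + x)/3 = -1/3 - x/3)
Y = 263
W(R, A) = 263 - A
1/(W(l(7), 7*((-2 + 2)*(1 + 0)) - 1) - 99934) = 1/((263 - (7*((-2 + 2)*(1 + 0)) - 1)) - 99934) = 1/((263 - (7*(0*1) - 1)) - 99934) = 1/((263 - (7*0 - 1)) - 99934) = 1/((263 - (0 - 1)) - 99934) = 1/((263 - 1*(-1)) - 99934) = 1/((263 + 1) - 99934) = 1/(264 - 99934) = 1/(-99670) = -1/99670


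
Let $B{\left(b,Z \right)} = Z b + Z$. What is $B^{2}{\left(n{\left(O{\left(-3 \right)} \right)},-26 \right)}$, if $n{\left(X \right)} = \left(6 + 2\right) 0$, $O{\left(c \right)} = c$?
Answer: $676$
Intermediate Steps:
$n{\left(X \right)} = 0$ ($n{\left(X \right)} = 8 \cdot 0 = 0$)
$B{\left(b,Z \right)} = Z + Z b$
$B^{2}{\left(n{\left(O{\left(-3 \right)} \right)},-26 \right)} = \left(- 26 \left(1 + 0\right)\right)^{2} = \left(\left(-26\right) 1\right)^{2} = \left(-26\right)^{2} = 676$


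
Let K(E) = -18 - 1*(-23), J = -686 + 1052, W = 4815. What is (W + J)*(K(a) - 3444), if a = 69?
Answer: -17817459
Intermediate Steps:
J = 366
K(E) = 5 (K(E) = -18 + 23 = 5)
(W + J)*(K(a) - 3444) = (4815 + 366)*(5 - 3444) = 5181*(-3439) = -17817459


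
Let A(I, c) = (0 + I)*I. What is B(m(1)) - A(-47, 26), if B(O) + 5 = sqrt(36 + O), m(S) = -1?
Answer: -2214 + sqrt(35) ≈ -2208.1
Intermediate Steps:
B(O) = -5 + sqrt(36 + O)
A(I, c) = I**2 (A(I, c) = I*I = I**2)
B(m(1)) - A(-47, 26) = (-5 + sqrt(36 - 1)) - 1*(-47)**2 = (-5 + sqrt(35)) - 1*2209 = (-5 + sqrt(35)) - 2209 = -2214 + sqrt(35)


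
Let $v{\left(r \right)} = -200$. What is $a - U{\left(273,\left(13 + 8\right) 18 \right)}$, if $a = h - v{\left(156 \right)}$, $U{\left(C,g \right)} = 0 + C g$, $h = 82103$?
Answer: $-20891$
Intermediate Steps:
$U{\left(C,g \right)} = C g$
$a = 82303$ ($a = 82103 - -200 = 82103 + 200 = 82303$)
$a - U{\left(273,\left(13 + 8\right) 18 \right)} = 82303 - 273 \left(13 + 8\right) 18 = 82303 - 273 \cdot 21 \cdot 18 = 82303 - 273 \cdot 378 = 82303 - 103194 = -20891$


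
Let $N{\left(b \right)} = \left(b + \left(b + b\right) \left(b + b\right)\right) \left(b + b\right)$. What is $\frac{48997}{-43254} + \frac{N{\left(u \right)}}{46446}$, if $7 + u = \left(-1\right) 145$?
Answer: $- \frac{202579163281}{334829214} \approx -605.02$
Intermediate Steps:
$u = -152$ ($u = -7 - 145 = -152$)
$N{\left(b \right)} = 2 b \left(b + 4 b^{2}\right)$ ($N{\left(b \right)} = \left(b + 2 b 2 b\right) 2 b = \left(b + 4 b^{2}\right) 2 b = 2 b \left(b + 4 b^{2}\right)$)
$\frac{48997}{-43254} + \frac{N{\left(u \right)}}{46446} = \frac{48997}{-43254} + \frac{\left(-152\right)^{2} \left(2 + 8 \left(-152\right)\right)}{46446} = 48997 \left(- \frac{1}{43254}\right) + 23104 \left(2 - 1216\right) \frac{1}{46446} = - \frac{48997}{43254} + 23104 \left(-1214\right) \frac{1}{46446} = - \frac{48997}{43254} - \frac{14024128}{23223} = - \frac{202579163281}{334829214}$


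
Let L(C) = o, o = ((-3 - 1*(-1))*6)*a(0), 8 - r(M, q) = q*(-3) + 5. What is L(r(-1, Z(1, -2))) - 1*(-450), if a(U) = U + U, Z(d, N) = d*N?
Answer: 450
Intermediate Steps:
Z(d, N) = N*d
r(M, q) = 3 + 3*q (r(M, q) = 8 - (q*(-3) + 5) = 8 - (-3*q + 5) = 8 - (5 - 3*q) = 8 + (-5 + 3*q) = 3 + 3*q)
a(U) = 2*U
o = 0 (o = ((-3 - 1*(-1))*6)*(2*0) = ((-3 + 1)*6)*0 = -2*6*0 = -12*0 = 0)
L(C) = 0
L(r(-1, Z(1, -2))) - 1*(-450) = 0 - 1*(-450) = 0 + 450 = 450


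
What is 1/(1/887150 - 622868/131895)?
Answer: -23402129850/110515442861 ≈ -0.21175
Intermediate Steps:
1/(1/887150 - 622868/131895) = 1/(-110515442861/23402129850) = -23402129850/110515442861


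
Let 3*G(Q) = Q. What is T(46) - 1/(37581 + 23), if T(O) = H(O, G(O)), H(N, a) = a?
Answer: 1729781/112812 ≈ 15.333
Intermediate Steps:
G(Q) = Q/3
T(O) = O/3
T(46) - 1/(37581 + 23) = (⅓)*46 - 1/(37581 + 23) = 46/3 - 1/37604 = 1729781/112812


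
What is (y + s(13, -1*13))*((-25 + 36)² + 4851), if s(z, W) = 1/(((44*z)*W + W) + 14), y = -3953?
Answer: -146129844432/7435 ≈ -1.9654e+7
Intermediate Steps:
s(z, W) = 1/(14 + W + 44*W*z) (s(z, W) = 1/((44*W*z + W) + 14) = 1/((W + 44*W*z) + 14) = 1/(14 + W + 44*W*z))
(y + s(13, -1*13))*((-25 + 36)² + 4851) = (-3953 + 1/(14 - 1*13 + 44*(-1*13)*13))*((-25 + 36)² + 4851) = (-3953 + 1/(14 - 13 + 44*(-13)*13))*(11² + 4851) = (-3953 + 1/(14 - 13 - 7436))*(121 + 4851) = (-3953 + 1/(-7435))*4972 = (-3953 - 1/7435)*4972 = -29390556/7435*4972 = -146129844432/7435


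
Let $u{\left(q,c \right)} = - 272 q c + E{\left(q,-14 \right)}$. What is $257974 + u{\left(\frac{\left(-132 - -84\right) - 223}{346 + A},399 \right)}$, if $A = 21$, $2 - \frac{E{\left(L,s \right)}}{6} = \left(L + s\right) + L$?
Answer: $\frac{124126030}{367} \approx 3.3822 \cdot 10^{5}$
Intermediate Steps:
$E{\left(L,s \right)} = 12 - 12 L - 6 s$ ($E{\left(L,s \right)} = 12 - 6 \left(\left(L + s\right) + L\right) = 12 - 6 \left(s + 2 L\right) = 12 - \left(6 s + 12 L\right) = 12 - 12 L - 6 s$)
$u{\left(q,c \right)} = 96 - 12 q - 272 c q$ ($u{\left(q,c \right)} = - 272 q c - \left(-96 + 12 q\right) = - 272 c q + \left(12 - 12 q + 84\right) = - 272 c q - \left(-96 + 12 q\right) = 96 - 12 q - 272 c q$)
$257974 + u{\left(\frac{\left(-132 - -84\right) - 223}{346 + A},399 \right)} = 257974 - \left(-96 + \frac{108540 \left(\left(-132 - -84\right) - 223\right)}{346 + 21}\right) = 257974 - \left(-96 + \frac{108540 \left(\left(-132 + 84\right) - 223\right)}{367}\right) = 257974 - \left(-96 + 108540 \left(-48 - 223\right) \frac{1}{367}\right) = 257974 - \left(-96 + 108540 \left(-271\right) \frac{1}{367}\right) = 257974 - \left(- \frac{38484}{367} - \frac{29411088}{367}\right) = 257974 + \left(96 + \frac{3252}{367} + \frac{29411088}{367}\right) = 257974 + \frac{29449572}{367} = \frac{124126030}{367}$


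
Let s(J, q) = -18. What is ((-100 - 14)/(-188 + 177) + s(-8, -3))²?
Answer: 7056/121 ≈ 58.314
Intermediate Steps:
((-100 - 14)/(-188 + 177) + s(-8, -3))² = ((-100 - 14)/(-188 + 177) - 18)² = (-114/(-11) - 18)² = (-114*(-1/11) - 18)² = (114/11 - 18)² = (-84/11)² = 7056/121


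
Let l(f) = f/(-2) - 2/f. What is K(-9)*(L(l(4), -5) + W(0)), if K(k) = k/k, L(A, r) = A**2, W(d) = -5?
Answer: 5/4 ≈ 1.2500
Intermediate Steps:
l(f) = -2/f - f/2 (l(f) = f*(-1/2) - 2/f = -f/2 - 2/f = -2/f - f/2)
K(k) = 1
K(-9)*(L(l(4), -5) + W(0)) = 1*((-2/4 - 1/2*4)**2 - 5) = 1*((-2*1/4 - 2)**2 - 5) = 1*((-1/2 - 2)**2 - 5) = 1*((-5/2)**2 - 5) = 1*(25/4 - 5) = 1*(5/4) = 5/4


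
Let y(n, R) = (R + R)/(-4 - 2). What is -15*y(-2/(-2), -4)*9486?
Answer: -189720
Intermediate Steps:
y(n, R) = -R/3 (y(n, R) = (2*R)/(-6) = (2*R)*(-1/6) = -R/3)
-15*y(-2/(-2), -4)*9486 = -(-5)*(-4)*9486 = -15*4/3*9486 = -20*9486 = -189720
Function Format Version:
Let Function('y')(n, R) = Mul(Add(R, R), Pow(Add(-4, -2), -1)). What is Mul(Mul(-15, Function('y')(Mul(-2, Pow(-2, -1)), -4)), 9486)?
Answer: -189720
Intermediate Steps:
Function('y')(n, R) = Mul(Rational(-1, 3), R) (Function('y')(n, R) = Mul(Mul(2, R), Pow(-6, -1)) = Mul(Mul(2, R), Rational(-1, 6)) = Mul(Rational(-1, 3), R))
Mul(Mul(-15, Function('y')(Mul(-2, Pow(-2, -1)), -4)), 9486) = Mul(Mul(-15, Mul(Rational(-1, 3), -4)), 9486) = Mul(Mul(-15, Rational(4, 3)), 9486) = Mul(-20, 9486) = -189720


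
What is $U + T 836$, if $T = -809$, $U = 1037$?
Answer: $-675287$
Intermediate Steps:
$U + T 836 = 1037 - 676324 = -675287$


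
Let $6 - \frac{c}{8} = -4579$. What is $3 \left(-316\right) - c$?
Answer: $-37628$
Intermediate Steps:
$c = 36680$ ($c = 48 - -36632 = 48 + 36632 = 36680$)
$3 \left(-316\right) - c = 3 \left(-316\right) - 36680 = -948 - 36680 = -37628$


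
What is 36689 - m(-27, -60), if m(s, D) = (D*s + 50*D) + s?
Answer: 38096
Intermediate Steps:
m(s, D) = s + 50*D + D*s (m(s, D) = (50*D + D*s) + s = s + 50*D + D*s)
36689 - m(-27, -60) = 36689 - (-27 + 50*(-60) - 60*(-27)) = 36689 - (-27 - 3000 + 1620) = 36689 - 1*(-1407) = 36689 + 1407 = 38096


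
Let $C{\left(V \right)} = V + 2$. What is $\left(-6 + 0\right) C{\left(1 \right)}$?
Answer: $-18$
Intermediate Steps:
$C{\left(V \right)} = 2 + V$
$\left(-6 + 0\right) C{\left(1 \right)} = \left(-6 + 0\right) \left(2 + 1\right) = \left(-6\right) 3 = -18$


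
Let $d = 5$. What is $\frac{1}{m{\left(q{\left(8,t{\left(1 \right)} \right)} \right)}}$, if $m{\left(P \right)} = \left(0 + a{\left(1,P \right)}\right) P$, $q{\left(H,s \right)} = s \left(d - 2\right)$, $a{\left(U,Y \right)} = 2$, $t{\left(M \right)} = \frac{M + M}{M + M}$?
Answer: $\frac{1}{6} \approx 0.16667$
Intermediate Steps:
$t{\left(M \right)} = 1$ ($t{\left(M \right)} = \frac{2 M}{2 M} = 2 M \frac{1}{2 M} = 1$)
$q{\left(H,s \right)} = 3 s$ ($q{\left(H,s \right)} = s \left(5 - 2\right) = s 3 = 3 s$)
$m{\left(P \right)} = 2 P$ ($m{\left(P \right)} = \left(0 + 2\right) P = 2 P$)
$\frac{1}{m{\left(q{\left(8,t{\left(1 \right)} \right)} \right)}} = \frac{1}{2 \cdot 3 \cdot 1} = \frac{1}{2 \cdot 3} = \frac{1}{6}$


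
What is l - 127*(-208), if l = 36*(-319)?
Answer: 14932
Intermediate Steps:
l = -11484
l - 127*(-208) = -11484 - 127*(-208) = -11484 - 1*(-26416) = -11484 + 26416 = 14932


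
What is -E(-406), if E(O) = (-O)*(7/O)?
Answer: 7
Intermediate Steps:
E(O) = -7
-E(-406) = -1*(-7) = 7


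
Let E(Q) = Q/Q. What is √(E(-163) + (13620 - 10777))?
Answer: 6*√79 ≈ 53.329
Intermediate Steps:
E(Q) = 1
√(E(-163) + (13620 - 10777)) = √(1 + (13620 - 10777)) = √(1 + 2843) = √2844 = 6*√79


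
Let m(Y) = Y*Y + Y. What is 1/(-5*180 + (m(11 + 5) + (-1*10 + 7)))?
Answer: -1/631 ≈ -0.0015848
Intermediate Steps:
m(Y) = Y + Y² (m(Y) = Y² + Y = Y + Y²)
1/(-5*180 + (m(11 + 5) + (-1*10 + 7))) = 1/(-5*180 + ((11 + 5)*(1 + (11 + 5)) + (-1*10 + 7))) = 1/(-900 + (16*(1 + 16) + (-10 + 7))) = 1/(-900 + (16*17 - 3)) = 1/(-900 + (272 - 3)) = 1/(-900 + 269) = 1/(-631) = -1/631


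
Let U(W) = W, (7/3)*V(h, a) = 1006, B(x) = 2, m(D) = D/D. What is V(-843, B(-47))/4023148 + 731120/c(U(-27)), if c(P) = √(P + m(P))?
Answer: 1509/14081018 - 28120*I*√26 ≈ 0.00010717 - 1.4338e+5*I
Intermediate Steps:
m(D) = 1
V(h, a) = 3018/7 (V(h, a) = (3/7)*1006 = 3018/7)
c(P) = √(1 + P) (c(P) = √(P + 1) = √(1 + P))
V(-843, B(-47))/4023148 + 731120/c(U(-27)) = (3018/7)/4023148 + 731120/(√(1 - 27)) = (3018/7)*(1/4023148) + 731120/(√(-26)) = 1509/14081018 + 731120/((I*√26)) = 1509/14081018 + 731120*(-I*√26/26) = 1509/14081018 - 28120*I*√26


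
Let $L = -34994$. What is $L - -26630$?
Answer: $-8364$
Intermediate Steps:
$L - -26630 = -34994 - -26630 = -34994 + 26630 = -8364$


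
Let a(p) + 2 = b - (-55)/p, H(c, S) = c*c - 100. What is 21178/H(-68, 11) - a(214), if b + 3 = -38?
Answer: 5739140/121017 ≈ 47.424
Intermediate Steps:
b = -41 (b = -3 - 38 = -41)
H(c, S) = -100 + c**2 (H(c, S) = c**2 - 100 = -100 + c**2)
a(p) = -43 + 55/p (a(p) = -2 + (-41 - (-55)/p) = -2 + (-41 + 55/p) = -43 + 55/p)
21178/H(-68, 11) - a(214) = 21178/(-100 + (-68)**2) - (-43 + 55/214) = 21178/(-100 + 4624) - (-43 + 55*(1/214)) = 21178/4524 - (-43 + 55/214) = 21178*(1/4524) - 1*(-9147/214) = 10589/2262 + 9147/214 = 5739140/121017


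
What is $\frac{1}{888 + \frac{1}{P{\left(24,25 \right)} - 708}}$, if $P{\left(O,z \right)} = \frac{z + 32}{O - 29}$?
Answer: $\frac{3597}{3194131} \approx 0.0011261$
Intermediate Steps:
$P{\left(O,z \right)} = \frac{32 + z}{-29 + O}$
$\frac{1}{888 + \frac{1}{P{\left(24,25 \right)} - 708}} = \frac{1}{888 + \frac{1}{\frac{32 + 25}{-29 + 24} - 708}} = \frac{1}{888 + \frac{1}{\frac{1}{-5} \cdot 57 - 708}} = \frac{1}{888 + \frac{1}{\left(- \frac{1}{5}\right) 57 - 708}} = \frac{1}{888 + \frac{1}{- \frac{57}{5} - 708}} = \frac{1}{888 + \frac{1}{- \frac{3597}{5}}} = \frac{1}{888 - \frac{5}{3597}} = \frac{1}{\frac{3194131}{3597}} = \frac{3597}{3194131}$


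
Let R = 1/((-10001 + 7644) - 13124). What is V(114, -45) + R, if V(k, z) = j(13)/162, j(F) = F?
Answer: 201091/2507922 ≈ 0.080182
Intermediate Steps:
V(k, z) = 13/162
R = -1/15481 (R = 1/(-2357 - 13124) = 1/(-15481) = -1/15481 ≈ -6.4595e-5)
V(114, -45) + R = 13/162 - 1/15481 = 201091/2507922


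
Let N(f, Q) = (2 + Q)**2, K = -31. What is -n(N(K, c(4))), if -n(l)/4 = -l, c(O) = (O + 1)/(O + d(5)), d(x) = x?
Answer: -2116/81 ≈ -26.123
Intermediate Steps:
c(O) = (1 + O)/(5 + O) (c(O) = (O + 1)/(O + 5) = (1 + O)/(5 + O))
n(l) = 4*l (n(l) = -(-4)*l = 4*l)
-n(N(K, c(4))) = -4*(2 + (1 + 4)/(5 + 4))**2 = -4*(2 + 5/9)**2 = -4*(23/9)**2 = -4*529/81 = -1*2116/81 = -2116/81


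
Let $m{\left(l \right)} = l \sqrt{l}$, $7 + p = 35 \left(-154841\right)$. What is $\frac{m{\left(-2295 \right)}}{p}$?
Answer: $\frac{6885 i \sqrt{255}}{5419442} \approx 0.020287 i$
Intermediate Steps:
$p = -5419442$ ($p = -7 + 35 \left(-154841\right) = -7 - 5419435 = -5419442$)
$m{\left(l \right)} = l^{\frac{3}{2}}$
$\frac{m{\left(-2295 \right)}}{p} = \frac{\left(-2295\right)^{\frac{3}{2}}}{-5419442} = - 6885 i \sqrt{255} \left(- \frac{1}{5419442}\right) = \frac{6885 i \sqrt{255}}{5419442}$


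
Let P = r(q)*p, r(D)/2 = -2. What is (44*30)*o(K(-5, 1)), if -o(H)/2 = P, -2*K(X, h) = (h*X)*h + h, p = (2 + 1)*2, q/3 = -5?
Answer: 63360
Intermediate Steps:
q = -15 (q = 3*(-5) = -15)
r(D) = -4 (r(D) = 2*(-2) = -4)
p = 6 (p = 3*2 = 6)
K(X, h) = -h/2 - X*h²/2 (K(X, h) = -((h*X)*h + h)/2 = -((X*h)*h + h)/2 = -(X*h² + h)/2 = -(h + X*h²)/2 = -h/2 - X*h²/2)
P = -24 (P = -4*6 = -24)
o(H) = 48 (o(H) = -2*(-24) = 48)
(44*30)*o(K(-5, 1)) = (44*30)*48 = 1320*48 = 63360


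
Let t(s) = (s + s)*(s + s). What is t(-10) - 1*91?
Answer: 309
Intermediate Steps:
t(s) = 4*s**2 (t(s) = (2*s)*(2*s) = 4*s**2)
t(-10) - 1*91 = 4*(-10)**2 - 1*91 = 4*100 - 91 = 400 - 91 = 309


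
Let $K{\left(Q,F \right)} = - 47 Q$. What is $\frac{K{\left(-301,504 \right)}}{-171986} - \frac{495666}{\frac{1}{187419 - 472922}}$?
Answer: $\frac{24338449161821881}{171986} \approx 1.4151 \cdot 10^{11}$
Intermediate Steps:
$\frac{K{\left(-301,504 \right)}}{-171986} - \frac{495666}{\frac{1}{187419 - 472922}} = \frac{\left(-47\right) \left(-301\right)}{-171986} - \frac{495666}{\frac{1}{187419 - 472922}} = 14147 \left(- \frac{1}{171986}\right) - \frac{495666}{\frac{1}{-285503}} = - \frac{14147}{171986} - \frac{495666}{- \frac{1}{285503}} = - \frac{14147}{171986} - -141514129998 = - \frac{14147}{171986} + 141514129998 = \frac{24338449161821881}{171986}$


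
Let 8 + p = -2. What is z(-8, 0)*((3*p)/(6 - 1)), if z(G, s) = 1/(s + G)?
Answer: 3/4 ≈ 0.75000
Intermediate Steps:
p = -10 (p = -8 - 2 = -10)
z(G, s) = 1/(G + s)
z(-8, 0)*((3*p)/(6 - 1)) = ((3*(-10))/(6 - 1))/(-8 + 0) = (-30/5)/(-8) = -(-15)/(4*5) = -1/8*(-6) = 3/4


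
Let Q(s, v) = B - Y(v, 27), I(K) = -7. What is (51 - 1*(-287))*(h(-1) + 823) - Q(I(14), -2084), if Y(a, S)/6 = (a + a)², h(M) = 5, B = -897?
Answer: 104514105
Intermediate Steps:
Y(a, S) = 24*a² (Y(a, S) = 6*(a + a)² = 6*(2*a)² = 6*(4*a²) = 24*a²)
Q(s, v) = -897 - 24*v²
(51 - 1*(-287))*(h(-1) + 823) - Q(I(14), -2084) = (51 - 1*(-287))*(5 + 823) - (-897 - 24*(-2084)²) = (51 + 287)*828 - (-897 - 24*4343056) = 338*828 - (-897 - 104233344) = 279864 - 1*(-104234241) = 279864 + 104234241 = 104514105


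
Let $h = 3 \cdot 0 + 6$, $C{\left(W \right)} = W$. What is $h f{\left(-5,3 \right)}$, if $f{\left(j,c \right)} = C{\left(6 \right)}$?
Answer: $36$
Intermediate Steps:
$f{\left(j,c \right)} = 6$
$h = 6$ ($h = 0 + 6 = 6$)
$h f{\left(-5,3 \right)} = 6 \cdot 6 = 36$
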